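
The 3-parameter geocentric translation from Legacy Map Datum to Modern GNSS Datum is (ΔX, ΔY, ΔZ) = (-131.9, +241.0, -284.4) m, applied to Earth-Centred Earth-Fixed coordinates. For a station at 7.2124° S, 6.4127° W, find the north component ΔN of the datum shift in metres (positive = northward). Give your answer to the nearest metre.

At φ = -7.2124°, λ = -6.4127°: sin φ = -0.125548, cos φ = 0.992088, sin λ = -0.111689, cos λ = 0.993743.
ΔN = −sin φ cos λ·ΔX − sin φ sin λ·ΔY + cos φ·ΔZ = −(-0.125548)(0.993743)(-131.9) − (-0.125548)(-0.111689)(241.0) + (0.992088)(-284.4) = -301.99 m.

ΔN = -302 m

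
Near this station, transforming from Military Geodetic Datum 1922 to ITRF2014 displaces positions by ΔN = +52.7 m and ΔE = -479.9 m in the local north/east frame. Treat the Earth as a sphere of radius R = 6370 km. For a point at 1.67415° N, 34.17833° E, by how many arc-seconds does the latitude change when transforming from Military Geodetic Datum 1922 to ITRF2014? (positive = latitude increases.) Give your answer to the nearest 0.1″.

Δφ = 1.7″

On a sphere of radius R, 1 rad of latitude = R, so Δφ = ΔN / R = 52.7 / 6370000 = 8.2732e-06 rad = 1.706″.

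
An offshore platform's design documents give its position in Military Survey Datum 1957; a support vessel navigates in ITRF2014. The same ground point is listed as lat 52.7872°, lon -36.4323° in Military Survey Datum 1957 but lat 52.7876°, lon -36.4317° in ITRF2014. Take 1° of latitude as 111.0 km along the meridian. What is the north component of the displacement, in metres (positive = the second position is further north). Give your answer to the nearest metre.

ΔN = 44 m

Δφ = 52.7876° − 52.7872° = +0.0004°; Δλ = -36.4317° − -36.4323° = +0.0006°.
ΔN = Δφ × 111000 = 44.4 m; ΔE = Δλ × 111000 × cos(52.7872°) = +0.0006 × 111000 × 0.604777 = 40.3 m.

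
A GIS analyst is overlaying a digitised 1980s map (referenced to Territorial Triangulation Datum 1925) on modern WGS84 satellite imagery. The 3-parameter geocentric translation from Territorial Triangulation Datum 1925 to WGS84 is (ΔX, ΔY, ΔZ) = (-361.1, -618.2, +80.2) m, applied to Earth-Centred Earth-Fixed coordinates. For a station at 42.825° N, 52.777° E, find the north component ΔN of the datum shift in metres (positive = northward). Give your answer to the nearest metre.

ΔN = 542 m

At φ = 42.825°, λ = 52.777°: sin φ = 0.679761, cos φ = 0.733433, sin λ = 0.796287, cos λ = 0.604919.
ΔN = −sin φ cos λ·ΔX − sin φ sin λ·ΔY + cos φ·ΔZ = −(0.679761)(0.604919)(-361.1) − (0.679761)(0.796287)(-618.2) + (0.733433)(80.2) = 541.93 m.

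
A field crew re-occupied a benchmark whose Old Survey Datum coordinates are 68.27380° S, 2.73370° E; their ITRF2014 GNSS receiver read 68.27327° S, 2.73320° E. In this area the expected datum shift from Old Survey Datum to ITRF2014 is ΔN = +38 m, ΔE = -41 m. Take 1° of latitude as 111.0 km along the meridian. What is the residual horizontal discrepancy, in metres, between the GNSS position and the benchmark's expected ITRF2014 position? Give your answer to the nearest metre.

29 m

Observed coordinate differences: Δφ = +0.00053°, Δλ = -0.00050°.
Converting to metres (1° lat = 111000 m, cos φ = 0.370172): observed ΔN = 58.8 m, observed ΔE = -20.5 m.
Subtracting the expected shift leaves a residual of 58.8 − (38) = 20.8 m north and -20.5 − (-41) = 20.5 m east.
Residual distance = √(20.8² + 20.5²) = 29.2 m.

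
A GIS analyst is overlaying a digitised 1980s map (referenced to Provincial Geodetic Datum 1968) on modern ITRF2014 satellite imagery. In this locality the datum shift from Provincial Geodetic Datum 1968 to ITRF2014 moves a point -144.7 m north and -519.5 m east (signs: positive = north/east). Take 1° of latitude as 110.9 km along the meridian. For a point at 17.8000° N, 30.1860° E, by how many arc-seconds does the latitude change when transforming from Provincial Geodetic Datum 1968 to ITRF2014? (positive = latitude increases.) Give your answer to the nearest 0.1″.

1° of latitude = 110.9 km, so Δφ = -144.7 / 110900 = -0.0013048° = -4.697″.

Δφ = -4.7″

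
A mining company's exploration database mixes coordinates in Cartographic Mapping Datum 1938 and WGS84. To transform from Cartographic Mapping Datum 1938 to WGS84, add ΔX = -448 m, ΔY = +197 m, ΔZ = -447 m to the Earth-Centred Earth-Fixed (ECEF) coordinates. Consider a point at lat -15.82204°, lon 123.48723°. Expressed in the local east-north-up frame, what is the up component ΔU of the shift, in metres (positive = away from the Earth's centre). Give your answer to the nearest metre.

At φ = -15.82204°, λ = 123.48723°: sin φ = -0.272650, cos φ = 0.962113, sin λ = 0.834009, cos λ = -0.551751.
ΔU = cos φ cos λ·ΔX + cos φ sin λ·ΔY + sin φ·ΔZ = (0.962113)(-0.551751)(-448) + (0.962113)(0.834009)(197) + (-0.272650)(-447) = 517.77 m.

ΔU = 518 m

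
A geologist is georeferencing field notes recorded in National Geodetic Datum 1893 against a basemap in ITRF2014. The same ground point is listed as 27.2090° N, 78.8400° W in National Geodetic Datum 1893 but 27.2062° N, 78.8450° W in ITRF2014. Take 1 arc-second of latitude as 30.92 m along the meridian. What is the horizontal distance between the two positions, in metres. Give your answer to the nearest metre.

585 m

Δφ = 27.2062° − 27.2090° = -0.0028°; Δλ = -78.8450° − -78.8400° = -0.0050°.
1° of latitude = 3600 × 30.92 = 111312 m.
ΔN = Δφ × 111312 = -311.7 m; ΔE = Δλ × 111312 × cos(27.2090°) = -0.0050 × 111312 × 0.889345 = -495.0 m.
Distance = √(ΔE² + ΔN²) = √((-495.0)² + (-311.7)²) = 584.9 m.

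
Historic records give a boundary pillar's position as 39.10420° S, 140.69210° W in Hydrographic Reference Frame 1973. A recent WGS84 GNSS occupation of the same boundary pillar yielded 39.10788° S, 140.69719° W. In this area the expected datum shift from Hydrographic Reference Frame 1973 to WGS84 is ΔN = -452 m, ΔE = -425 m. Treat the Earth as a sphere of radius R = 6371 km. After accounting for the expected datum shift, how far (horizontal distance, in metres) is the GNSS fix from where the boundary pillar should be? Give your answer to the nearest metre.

Observed coordinate differences: Δφ = -0.00368°, Δλ = -0.00509°.
Converting to metres (1° lat = 111195 m, cos φ = 0.776000): observed ΔN = -409.2 m, observed ΔE = -439.2 m.
Subtracting the expected shift leaves a residual of -409.2 − (-452) = 42.8 m north and -439.2 − (-425) = -14.2 m east.
Residual distance = √(42.8² + (-14.2)²) = 45.1 m.

45 m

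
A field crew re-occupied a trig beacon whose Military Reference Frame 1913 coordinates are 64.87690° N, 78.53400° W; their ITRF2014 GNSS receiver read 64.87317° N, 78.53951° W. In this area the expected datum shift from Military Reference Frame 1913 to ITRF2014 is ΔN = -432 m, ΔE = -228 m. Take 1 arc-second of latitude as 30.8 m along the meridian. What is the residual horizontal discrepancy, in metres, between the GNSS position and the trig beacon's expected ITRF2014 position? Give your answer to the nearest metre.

Observed coordinate differences: Δφ = -0.00373°, Δλ = -0.00551°.
Converting to metres (1° lat = 110880 m, cos φ = 0.424564): observed ΔN = -413.6 m, observed ΔE = -259.4 m.
Subtracting the expected shift leaves a residual of -413.6 − (-432) = 18.4 m north and -259.4 − (-228) = -31.4 m east.
Residual distance = √(18.4² + (-31.4)²) = 36.4 m.

36 m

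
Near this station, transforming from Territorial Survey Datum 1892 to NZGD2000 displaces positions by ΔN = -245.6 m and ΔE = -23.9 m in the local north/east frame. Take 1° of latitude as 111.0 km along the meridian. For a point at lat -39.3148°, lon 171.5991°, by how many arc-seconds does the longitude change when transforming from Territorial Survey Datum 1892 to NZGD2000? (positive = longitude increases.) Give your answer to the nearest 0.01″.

Δλ = -1.00″

At latitude -39.3148°, cos φ = 0.773677.
1° of longitude at this latitude = 111.0 × cos φ = 85.88 km, so Δλ = -23.9 / 85878.1 = -0.0002783° = -1.002″.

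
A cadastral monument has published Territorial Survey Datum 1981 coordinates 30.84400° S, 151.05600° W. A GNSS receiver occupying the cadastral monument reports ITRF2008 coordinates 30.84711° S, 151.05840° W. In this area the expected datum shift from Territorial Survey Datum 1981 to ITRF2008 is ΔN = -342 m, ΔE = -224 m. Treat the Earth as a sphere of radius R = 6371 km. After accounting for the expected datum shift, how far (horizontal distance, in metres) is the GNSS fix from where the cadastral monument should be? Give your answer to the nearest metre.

Observed coordinate differences: Δφ = -0.00311°, Δλ = -0.00240°.
Converting to metres (1° lat = 111195 m, cos φ = 0.858566): observed ΔN = -345.8 m, observed ΔE = -229.1 m.
Subtracting the expected shift leaves a residual of -345.8 − (-342) = -3.8 m north and -229.1 − (-224) = -5.1 m east.
Residual distance = √((-3.8)² + (-5.1)²) = 6.4 m.

6 m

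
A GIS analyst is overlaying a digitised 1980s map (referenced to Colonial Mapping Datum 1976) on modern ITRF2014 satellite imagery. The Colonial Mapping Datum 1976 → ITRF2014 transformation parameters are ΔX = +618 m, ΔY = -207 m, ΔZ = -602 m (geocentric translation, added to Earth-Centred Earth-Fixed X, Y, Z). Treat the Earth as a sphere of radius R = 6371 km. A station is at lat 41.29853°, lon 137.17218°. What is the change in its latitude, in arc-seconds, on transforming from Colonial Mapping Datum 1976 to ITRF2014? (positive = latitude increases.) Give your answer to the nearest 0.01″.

sin φ = 0.659982, cos φ = 0.751281, sin λ = 0.679797, cos λ = -0.733400.
North component: ΔN = −sin φ cos λ·ΔX − sin φ sin λ·ΔY + cos φ·ΔZ = −(0.659982)(-0.733400)(618) − (0.659982)(0.679797)(-207) + (0.751281)(-602) = -60.27 m.
1° of latitude spans πR/180 = 111195 m, so Δφ = -60.27 / 111195 × 3600 = -1.951″.

Δφ = -1.95″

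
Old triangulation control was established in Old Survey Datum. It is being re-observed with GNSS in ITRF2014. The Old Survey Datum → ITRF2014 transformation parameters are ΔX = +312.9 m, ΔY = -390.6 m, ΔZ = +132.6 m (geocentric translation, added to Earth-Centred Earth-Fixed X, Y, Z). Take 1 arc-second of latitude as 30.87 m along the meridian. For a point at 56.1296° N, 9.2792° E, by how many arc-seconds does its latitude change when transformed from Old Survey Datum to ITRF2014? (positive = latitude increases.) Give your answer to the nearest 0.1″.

sin φ = 0.830300, cos φ = 0.557316, sin λ = 0.161246, cos λ = 0.986914.
North component: ΔN = −sin φ cos λ·ΔX − sin φ sin λ·ΔY + cos φ·ΔZ = −(0.830300)(0.986914)(312.9) − (0.830300)(0.161246)(-390.6) + (0.557316)(132.6) = -130.21 m.
1° of latitude spans 3600 × 30.87 = 111132 m, so Δφ = -130.21 / 111132 × 3600 = -4.218″.

Δφ = -4.2″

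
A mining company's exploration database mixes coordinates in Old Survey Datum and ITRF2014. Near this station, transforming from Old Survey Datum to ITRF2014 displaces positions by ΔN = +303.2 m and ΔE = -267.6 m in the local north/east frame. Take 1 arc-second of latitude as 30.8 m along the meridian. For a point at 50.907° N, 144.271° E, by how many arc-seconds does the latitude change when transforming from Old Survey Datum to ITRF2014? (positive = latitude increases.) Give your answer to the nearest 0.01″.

1″ of latitude = 30.80 m, so Δφ = 303.2 / 30.80 = 9.844″.

Δφ = 9.84″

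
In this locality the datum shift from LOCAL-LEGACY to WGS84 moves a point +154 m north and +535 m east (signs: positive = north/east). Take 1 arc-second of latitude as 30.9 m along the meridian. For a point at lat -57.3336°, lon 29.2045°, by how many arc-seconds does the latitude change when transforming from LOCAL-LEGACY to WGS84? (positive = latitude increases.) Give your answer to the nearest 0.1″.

1″ of latitude = 30.90 m, so Δφ = 154.0 / 30.90 = 4.984″.

Δφ = 5.0″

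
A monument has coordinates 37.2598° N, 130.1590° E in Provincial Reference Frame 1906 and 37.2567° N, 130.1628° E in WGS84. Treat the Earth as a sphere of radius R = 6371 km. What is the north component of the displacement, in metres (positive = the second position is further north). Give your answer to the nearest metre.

Δφ = 37.2567° − 37.2598° = -0.0031°; Δλ = 130.1628° − 130.1590° = +0.0038°.
1° along a meridian = πR/180 = 111195 m.
ΔN = Δφ × 111195 = -344.7 m; ΔE = Δλ × 111195 × cos(37.2598°) = +0.0038 × 111195 × 0.795898 = 336.3 m.

ΔN = -345 m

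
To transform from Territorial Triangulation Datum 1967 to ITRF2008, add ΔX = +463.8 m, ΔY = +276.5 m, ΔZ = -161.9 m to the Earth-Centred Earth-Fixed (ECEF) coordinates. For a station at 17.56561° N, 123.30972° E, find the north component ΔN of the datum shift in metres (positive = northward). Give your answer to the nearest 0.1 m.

ΔN = -147.2 m

The local north axis is (−sin φ cos λ, −sin φ sin λ, cos φ), giving ΔN = 76.869 − 69.738 − 154.351 = -147.22 m.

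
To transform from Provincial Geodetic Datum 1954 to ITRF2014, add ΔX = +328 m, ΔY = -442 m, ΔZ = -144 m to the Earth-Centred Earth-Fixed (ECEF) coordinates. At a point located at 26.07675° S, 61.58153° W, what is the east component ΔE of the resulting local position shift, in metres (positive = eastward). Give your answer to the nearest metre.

ΔE = 78 m

The local east axis at (φ, λ) is (−sin λ, cos λ, 0), so ΔE = −sin(-61.58153°)·328 + cos(-61.58153°)·(-442) = 78.12 m.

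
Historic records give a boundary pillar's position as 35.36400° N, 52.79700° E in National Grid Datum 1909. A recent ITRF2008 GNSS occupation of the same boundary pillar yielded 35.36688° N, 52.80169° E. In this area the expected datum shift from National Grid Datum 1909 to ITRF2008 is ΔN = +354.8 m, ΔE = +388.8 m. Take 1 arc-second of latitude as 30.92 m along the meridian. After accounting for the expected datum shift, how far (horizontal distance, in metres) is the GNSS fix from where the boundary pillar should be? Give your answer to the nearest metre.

Observed coordinate differences: Δφ = +0.00288°, Δλ = +0.00469°.
Converting to metres (1° lat = 111312 m, cos φ = 0.815492): observed ΔN = 320.6 m, observed ΔE = 425.7 m.
Subtracting the expected shift leaves a residual of 320.6 − (354.8) = -34.2 m north and 425.7 − (388.8) = 36.9 m east.
Residual distance = √((-34.2)² + 36.9²) = 50.3 m.

50 m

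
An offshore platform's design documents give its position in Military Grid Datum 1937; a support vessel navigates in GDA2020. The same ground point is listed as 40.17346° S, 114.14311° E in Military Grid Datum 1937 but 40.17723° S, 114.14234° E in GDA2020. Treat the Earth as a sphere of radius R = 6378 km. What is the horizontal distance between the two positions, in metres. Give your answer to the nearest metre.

425 m

Δφ = -40.17723° − -40.17346° = -0.00377°; Δλ = 114.14234° − 114.14311° = -0.00077°.
1° along a meridian = πR/180 = 111317 m.
ΔN = Δφ × 111317 = -419.7 m; ΔE = Δλ × 111317 × cos(-40.17346°) = -0.00077 × 111317 × 0.764095 = -65.5 m.
Distance = √(ΔE² + ΔN²) = √((-65.5)² + (-419.7)²) = 424.7 m.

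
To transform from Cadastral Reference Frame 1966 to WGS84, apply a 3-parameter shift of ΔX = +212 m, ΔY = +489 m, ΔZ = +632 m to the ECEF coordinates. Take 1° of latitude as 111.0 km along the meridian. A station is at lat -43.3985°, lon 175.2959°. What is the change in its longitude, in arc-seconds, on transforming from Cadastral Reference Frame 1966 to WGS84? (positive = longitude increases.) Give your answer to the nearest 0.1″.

sin φ = -0.687068, cos φ = 0.726593, sin λ = 0.082010, cos λ = -0.996632.
East component: ΔE = −sin λ·ΔX + cos λ·ΔY = −(0.082010)(212) + (-0.996632)(489) = -504.74 m.
1° of latitude spans 111000 m; at latitude φ, 1° of longitude spans that × cos φ = 80651.8 m, so Δλ = -504.74 / 80651.8 × 3600 = -22.530″.

Δλ = -22.5″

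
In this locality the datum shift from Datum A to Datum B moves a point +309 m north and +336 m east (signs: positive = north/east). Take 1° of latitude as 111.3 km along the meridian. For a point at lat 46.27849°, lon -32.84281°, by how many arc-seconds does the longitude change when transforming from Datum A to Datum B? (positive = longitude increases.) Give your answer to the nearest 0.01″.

At latitude 46.27849°, cos φ = 0.691154.
1° of longitude at this latitude = 111.3 × cos φ = 76.93 km, so Δλ = 336.0 / 76925.4 = 0.0043679° = 15.724″.

Δλ = 15.72″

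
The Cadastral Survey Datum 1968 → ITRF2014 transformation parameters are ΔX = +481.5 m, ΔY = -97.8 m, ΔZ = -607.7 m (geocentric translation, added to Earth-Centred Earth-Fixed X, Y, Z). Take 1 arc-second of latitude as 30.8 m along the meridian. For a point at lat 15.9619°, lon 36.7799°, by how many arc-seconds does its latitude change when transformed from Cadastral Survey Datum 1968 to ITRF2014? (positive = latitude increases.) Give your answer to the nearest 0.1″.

sin φ = 0.274998, cos φ = 0.961445, sin λ = 0.598743, cos λ = 0.800941.
North component: ΔN = −sin φ cos λ·ΔX − sin φ sin λ·ΔY + cos φ·ΔZ = −(0.274998)(0.800941)(481.5) − (0.274998)(0.598743)(-97.8) + (0.961445)(-607.7) = -674.22 m.
1° of latitude spans 3600 × 30.80 = 110880 m, so Δφ = -674.22 / 110880 × 3600 = -21.890″.

Δφ = -21.9″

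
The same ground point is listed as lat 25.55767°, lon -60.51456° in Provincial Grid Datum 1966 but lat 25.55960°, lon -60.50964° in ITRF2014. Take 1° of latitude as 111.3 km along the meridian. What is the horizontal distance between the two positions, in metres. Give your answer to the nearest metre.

539 m

Δφ = 25.55960° − 25.55767° = +0.00193°; Δλ = -60.50964° − -60.51456° = +0.00492°.
ΔN = Δφ × 111300 = 214.8 m; ΔE = Δλ × 111300 × cos(25.55767°) = +0.00492 × 111300 × 0.902152 = 494.0 m.
Distance = √(ΔE² + ΔN²) = √(494.0² + 214.8²) = 538.7 m.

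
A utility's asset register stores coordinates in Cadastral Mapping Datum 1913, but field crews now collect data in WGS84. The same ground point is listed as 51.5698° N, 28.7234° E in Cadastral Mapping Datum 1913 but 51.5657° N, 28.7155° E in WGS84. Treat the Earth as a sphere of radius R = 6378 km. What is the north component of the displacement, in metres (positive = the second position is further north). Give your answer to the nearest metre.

ΔN = -456 m

Δφ = 51.5657° − 51.5698° = -0.0041°; Δλ = 28.7155° − 28.7234° = -0.0079°.
1° along a meridian = πR/180 = 111317 m.
ΔN = Δφ × 111317 = -456.4 m; ΔE = Δλ × 111317 × cos(51.5698°) = -0.0079 × 111317 × 0.621561 = -546.6 m.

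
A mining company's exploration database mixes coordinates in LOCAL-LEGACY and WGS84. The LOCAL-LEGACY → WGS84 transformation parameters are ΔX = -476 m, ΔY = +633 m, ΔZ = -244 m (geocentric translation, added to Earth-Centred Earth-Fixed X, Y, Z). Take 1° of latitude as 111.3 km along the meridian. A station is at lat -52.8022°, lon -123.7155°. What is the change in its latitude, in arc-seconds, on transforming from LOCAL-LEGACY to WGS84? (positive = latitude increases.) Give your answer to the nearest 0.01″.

Δφ = -11.53″

sin φ = -0.796553, cos φ = 0.604569, sin λ = -0.831804, cos λ = -0.555069.
North component: ΔN = −sin φ cos λ·ΔX − sin φ sin λ·ΔY + cos φ·ΔZ = −(-0.796553)(-0.555069)(-476) − (-0.796553)(-0.831804)(633) + (0.604569)(-244) = -356.47 m.
1° of latitude spans 111300 m, so Δφ = -356.47 / 111300 × 3600 = -11.530″.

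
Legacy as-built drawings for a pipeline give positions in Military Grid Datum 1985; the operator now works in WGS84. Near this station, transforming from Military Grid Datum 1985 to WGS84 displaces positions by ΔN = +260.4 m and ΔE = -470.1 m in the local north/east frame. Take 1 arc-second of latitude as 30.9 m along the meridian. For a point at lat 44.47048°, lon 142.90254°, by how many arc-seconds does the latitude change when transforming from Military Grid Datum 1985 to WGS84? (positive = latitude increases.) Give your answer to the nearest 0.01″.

1″ of latitude = 30.90 m, so Δφ = 260.4 / 30.90 = 8.427″.

Δφ = 8.43″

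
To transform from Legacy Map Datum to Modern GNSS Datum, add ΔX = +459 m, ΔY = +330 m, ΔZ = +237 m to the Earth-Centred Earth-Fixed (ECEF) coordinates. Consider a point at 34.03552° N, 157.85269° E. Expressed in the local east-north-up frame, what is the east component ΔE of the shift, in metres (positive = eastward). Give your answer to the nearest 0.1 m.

At φ = 34.03552°, λ = 157.85269°: sin φ = 0.559707, cos φ = 0.828691, sin λ = 0.376989, cos λ = -0.926218.
ΔE = −sin λ·ΔX + cos λ·ΔY = −(0.376989)·(459) + (-0.926218)·(330) = -478.69 m.

ΔE = -478.7 m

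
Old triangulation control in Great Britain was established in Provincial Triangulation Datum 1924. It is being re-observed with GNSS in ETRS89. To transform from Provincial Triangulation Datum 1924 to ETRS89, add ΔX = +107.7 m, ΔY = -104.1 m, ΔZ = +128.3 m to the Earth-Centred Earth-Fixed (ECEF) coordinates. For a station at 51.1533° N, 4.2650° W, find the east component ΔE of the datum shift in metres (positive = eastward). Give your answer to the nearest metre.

ΔE = -96 m

The local east axis at (φ, λ) is (−sin λ, cos λ, 0), so ΔE = −sin(-4.2650°)·107.7 + cos(-4.2650°)·(-104.1) = -95.80 m.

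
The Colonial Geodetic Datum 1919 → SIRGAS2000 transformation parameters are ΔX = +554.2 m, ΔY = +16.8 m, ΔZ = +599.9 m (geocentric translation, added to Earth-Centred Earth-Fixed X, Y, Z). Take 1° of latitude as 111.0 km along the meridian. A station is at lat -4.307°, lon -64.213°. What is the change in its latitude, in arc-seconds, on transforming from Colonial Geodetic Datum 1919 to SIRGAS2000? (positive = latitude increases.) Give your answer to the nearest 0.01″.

sin φ = -0.075101, cos φ = 0.997176, sin λ = -0.900417, cos λ = 0.435027.
North component: ΔN = −sin φ cos λ·ΔX − sin φ sin λ·ΔY + cos φ·ΔZ = −(-0.075101)(0.435027)(554.2) − (-0.075101)(-0.900417)(16.8) + (0.997176)(599.9) = 615.18 m.
1° of latitude spans 111000 m, so Δφ = 615.18 / 111000 × 3600 = 19.952″.

Δφ = 19.95″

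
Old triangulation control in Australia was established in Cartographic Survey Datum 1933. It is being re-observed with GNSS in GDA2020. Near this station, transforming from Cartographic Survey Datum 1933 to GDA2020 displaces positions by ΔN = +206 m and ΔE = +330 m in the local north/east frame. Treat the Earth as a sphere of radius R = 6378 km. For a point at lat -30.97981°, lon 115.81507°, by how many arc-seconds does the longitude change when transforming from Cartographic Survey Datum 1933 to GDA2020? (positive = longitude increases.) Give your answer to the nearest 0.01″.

Δλ = 12.45″

At latitude -30.97981°, cos φ = 0.857349.
One radian of longitude at latitude φ spans R cos φ, so Δλ = ΔE / (R cos φ) = 330.0 / (6378000 × 0.857349) = 6.0349e-05 rad = 12.448″.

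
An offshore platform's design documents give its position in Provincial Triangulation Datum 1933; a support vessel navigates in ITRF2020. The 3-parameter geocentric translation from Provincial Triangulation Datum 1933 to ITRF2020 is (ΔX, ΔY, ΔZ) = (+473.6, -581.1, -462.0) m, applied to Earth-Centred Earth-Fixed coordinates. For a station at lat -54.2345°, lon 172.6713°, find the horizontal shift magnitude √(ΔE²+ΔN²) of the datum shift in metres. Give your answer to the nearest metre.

879 m

The local east axis at (φ, λ) is (−sin λ, cos λ, 0), so ΔE = −sin(172.6713°)·473.6 + cos(172.6713°)·(-581.1) = 515.94 m.
The local north axis is (−sin φ cos λ, −sin φ sin λ, cos φ), giving ΔN = -381.147 − 60.147 − 270.025 = -711.32 m.
Horizontal magnitude = √(ΔE² + ΔN²) = √(515.94² + (-711.32)²) = 878.73 m.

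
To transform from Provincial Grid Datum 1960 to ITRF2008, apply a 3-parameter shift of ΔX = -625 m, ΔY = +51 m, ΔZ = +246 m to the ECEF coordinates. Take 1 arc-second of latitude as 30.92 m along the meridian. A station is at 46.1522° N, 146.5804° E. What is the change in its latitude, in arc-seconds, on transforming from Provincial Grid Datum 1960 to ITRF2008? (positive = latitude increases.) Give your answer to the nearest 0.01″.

Δφ = -7.31″

sin φ = 0.721183, cos φ = 0.692745, sin λ = 0.550766, cos λ = -0.834660.
North component: ΔN = −sin φ cos λ·ΔX − sin φ sin λ·ΔY + cos φ·ΔZ = −(0.721183)(-0.834660)(-625) − (0.721183)(0.550766)(51) + (0.692745)(246) = -226.06 m.
1° of latitude spans 3600 × 30.92 = 111312 m, so Δφ = -226.06 / 111312 × 3600 = -7.311″.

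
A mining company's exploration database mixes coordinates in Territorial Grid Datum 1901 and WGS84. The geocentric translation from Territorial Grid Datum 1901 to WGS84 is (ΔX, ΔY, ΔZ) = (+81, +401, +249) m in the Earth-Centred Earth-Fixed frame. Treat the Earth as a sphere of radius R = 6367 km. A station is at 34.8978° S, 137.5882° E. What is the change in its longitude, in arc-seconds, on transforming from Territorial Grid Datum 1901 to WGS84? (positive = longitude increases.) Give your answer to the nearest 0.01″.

sin φ = -0.572114, cos φ = 0.820174, sin λ = 0.674454, cos λ = -0.738316.
East component: ΔE = −sin λ·ΔX + cos λ·ΔY = −(0.674454)(81) + (-0.738316)(401) = -350.70 m.
1° of latitude spans πR/180 = 111125 m; at latitude φ, 1° of longitude spans that × cos φ = 91141.9 m, so Δλ = -350.70 / 91141.9 × 3600 = -13.852″.

Δλ = -13.85″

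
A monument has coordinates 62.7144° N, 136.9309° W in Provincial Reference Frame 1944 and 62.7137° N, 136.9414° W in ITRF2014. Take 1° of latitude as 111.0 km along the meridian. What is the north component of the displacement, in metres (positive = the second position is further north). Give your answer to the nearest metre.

ΔN = -78 m

Δφ = 62.7137° − 62.7144° = -0.0007°; Δλ = -136.9414° − -136.9309° = -0.0105°.
ΔN = Δφ × 111000 = -77.7 m; ΔE = Δλ × 111000 × cos(62.7144°) = -0.0105 × 111000 × 0.458426 = -534.3 m.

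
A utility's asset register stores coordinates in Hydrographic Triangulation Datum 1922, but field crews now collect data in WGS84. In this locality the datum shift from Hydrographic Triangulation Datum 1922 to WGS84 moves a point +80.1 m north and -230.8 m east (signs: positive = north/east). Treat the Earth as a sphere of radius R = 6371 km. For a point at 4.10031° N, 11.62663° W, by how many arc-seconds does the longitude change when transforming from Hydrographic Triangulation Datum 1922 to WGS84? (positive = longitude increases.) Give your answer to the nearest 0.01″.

At latitude 4.10031°, cos φ = 0.997440.
One radian of longitude at latitude φ spans R cos φ, so Δλ = ΔE / (R cos φ) = -230.8 / (6371000 × 0.997440) = -3.6320e-05 rad = -7.491″.

Δλ = -7.49″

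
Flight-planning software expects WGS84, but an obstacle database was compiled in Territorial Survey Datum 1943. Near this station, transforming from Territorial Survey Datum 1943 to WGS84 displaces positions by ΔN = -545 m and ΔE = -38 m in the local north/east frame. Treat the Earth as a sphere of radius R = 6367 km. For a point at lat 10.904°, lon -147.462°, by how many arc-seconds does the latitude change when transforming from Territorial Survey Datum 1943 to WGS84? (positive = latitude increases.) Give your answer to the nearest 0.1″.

Δφ = -17.7″

On a sphere of radius R, 1 rad of latitude = R, so Δφ = ΔN / R = -545.0 / 6367000 = -8.5598e-05 rad = -17.656″.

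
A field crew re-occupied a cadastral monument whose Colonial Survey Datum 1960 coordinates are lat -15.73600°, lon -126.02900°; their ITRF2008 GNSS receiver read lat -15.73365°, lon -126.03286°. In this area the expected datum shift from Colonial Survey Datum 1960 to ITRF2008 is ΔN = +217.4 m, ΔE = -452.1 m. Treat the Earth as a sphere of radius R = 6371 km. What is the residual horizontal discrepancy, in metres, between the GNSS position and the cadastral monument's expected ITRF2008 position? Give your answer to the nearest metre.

Observed coordinate differences: Δφ = +0.00235°, Δλ = -0.00386°.
Converting to metres (1° lat = 111195 m, cos φ = 0.962522): observed ΔN = 261.3 m, observed ΔE = -413.1 m.
Subtracting the expected shift leaves a residual of 261.3 − (217.4) = 43.9 m north and -413.1 − (-452.1) = 39.0 m east.
Residual distance = √(43.9² + 39.0²) = 58.7 m.

59 m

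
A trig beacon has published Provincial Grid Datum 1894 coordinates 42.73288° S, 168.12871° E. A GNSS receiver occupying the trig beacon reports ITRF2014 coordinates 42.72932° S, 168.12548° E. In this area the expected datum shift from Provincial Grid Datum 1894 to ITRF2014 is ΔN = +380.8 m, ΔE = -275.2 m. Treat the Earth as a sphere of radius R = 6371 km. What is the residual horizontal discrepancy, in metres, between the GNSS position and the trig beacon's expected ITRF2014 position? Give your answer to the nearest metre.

Observed coordinate differences: Δφ = +0.00356°, Δλ = -0.00323°.
Converting to metres (1° lat = 111195 m, cos φ = 0.734525): observed ΔN = 395.9 m, observed ΔE = -263.8 m.
Subtracting the expected shift leaves a residual of 395.9 − (380.8) = 15.1 m north and -263.8 − (-275.2) = 11.4 m east.
Residual distance = √(15.1² + 11.4²) = 18.9 m.

19 m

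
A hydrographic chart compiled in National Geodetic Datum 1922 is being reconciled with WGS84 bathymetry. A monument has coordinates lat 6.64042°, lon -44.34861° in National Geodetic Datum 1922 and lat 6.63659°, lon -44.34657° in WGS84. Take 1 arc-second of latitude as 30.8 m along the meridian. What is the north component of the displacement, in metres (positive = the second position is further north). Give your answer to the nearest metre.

ΔN = -425 m

Δφ = 6.63659° − 6.64042° = -0.00383°; Δλ = -44.34657° − -44.34861° = +0.00204°.
1° of latitude = 3600 × 30.80 = 110880 m.
ΔN = Δφ × 110880 = -424.7 m; ΔE = Δλ × 110880 × cos(6.64042°) = +0.00204 × 110880 × 0.993291 = 224.7 m.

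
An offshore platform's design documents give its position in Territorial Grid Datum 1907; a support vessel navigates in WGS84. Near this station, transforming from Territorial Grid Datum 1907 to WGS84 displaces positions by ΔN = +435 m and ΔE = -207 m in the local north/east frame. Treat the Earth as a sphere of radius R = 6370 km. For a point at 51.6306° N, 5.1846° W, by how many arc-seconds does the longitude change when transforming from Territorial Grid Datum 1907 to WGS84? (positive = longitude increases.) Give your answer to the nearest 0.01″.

At latitude 51.6306°, cos φ = 0.620729.
One radian of longitude at latitude φ spans R cos φ, so Δλ = ΔE / (R cos φ) = -207.0 / (6370000 × 0.620729) = -5.2351e-05 rad = -10.798″.

Δλ = -10.80″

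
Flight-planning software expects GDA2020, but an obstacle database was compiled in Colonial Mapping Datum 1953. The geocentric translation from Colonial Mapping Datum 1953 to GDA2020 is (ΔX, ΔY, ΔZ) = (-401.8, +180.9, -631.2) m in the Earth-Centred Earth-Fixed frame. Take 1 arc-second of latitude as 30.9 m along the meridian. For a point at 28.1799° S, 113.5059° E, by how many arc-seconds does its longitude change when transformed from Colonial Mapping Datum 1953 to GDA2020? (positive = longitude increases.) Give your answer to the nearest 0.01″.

Δλ = 10.88″

sin φ = -0.472242, cos φ = 0.881469, sin λ = 0.917019, cos λ = -0.398844.
East component: ΔE = −sin λ·ΔX + cos λ·ΔY = −(0.917019)(-401.8) + (-0.398844)(180.9) = 296.31 m.
1° of latitude spans 3600 × 30.90 = 111240 m; at latitude φ, 1° of longitude spans that × cos φ = 98054.6 m, so Δλ = 296.31 / 98054.6 × 3600 = 10.879″.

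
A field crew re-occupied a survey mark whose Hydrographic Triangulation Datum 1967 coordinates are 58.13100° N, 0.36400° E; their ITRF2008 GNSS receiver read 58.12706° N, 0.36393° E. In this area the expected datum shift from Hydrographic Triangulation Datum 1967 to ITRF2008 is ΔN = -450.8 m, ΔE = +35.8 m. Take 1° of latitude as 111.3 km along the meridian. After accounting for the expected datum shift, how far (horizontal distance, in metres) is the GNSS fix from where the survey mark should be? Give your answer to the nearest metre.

Observed coordinate differences: Δφ = -0.00394°, Δλ = -0.00007°.
Converting to metres (1° lat = 111300 m, cos φ = 0.527979): observed ΔN = -438.5 m, observed ΔE = -4.1 m.
Subtracting the expected shift leaves a residual of -438.5 − (-450.8) = 12.3 m north and -4.1 − (35.8) = -39.9 m east.
Residual distance = √(12.3² + (-39.9)²) = 41.8 m.

42 m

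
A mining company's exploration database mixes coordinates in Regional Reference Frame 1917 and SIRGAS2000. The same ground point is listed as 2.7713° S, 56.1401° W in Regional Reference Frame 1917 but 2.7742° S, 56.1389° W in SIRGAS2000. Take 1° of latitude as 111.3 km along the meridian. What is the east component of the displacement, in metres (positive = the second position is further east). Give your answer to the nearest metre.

Δφ = -2.7742° − -2.7713° = -0.0029°; Δλ = -56.1389° − -56.1401° = +0.0012°.
ΔN = Δφ × 111300 = -322.8 m; ΔE = Δλ × 111300 × cos(-2.7713°) = +0.0012 × 111300 × 0.998830 = 133.4 m.

ΔE = 133 m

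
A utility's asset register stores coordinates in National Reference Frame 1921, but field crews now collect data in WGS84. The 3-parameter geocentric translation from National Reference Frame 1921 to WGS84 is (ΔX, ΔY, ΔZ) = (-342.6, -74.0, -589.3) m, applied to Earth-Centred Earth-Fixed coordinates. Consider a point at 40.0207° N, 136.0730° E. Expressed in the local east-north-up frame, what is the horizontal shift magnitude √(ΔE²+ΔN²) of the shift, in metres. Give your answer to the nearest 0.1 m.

646.2 m

The local east axis at (φ, λ) is (−sin λ, cos λ, 0), so ΔE = −sin(136.0730°)·(-342.6) + cos(136.0730°)·(-74.0) = 290.97 m.
The local north axis is (−sin φ cos λ, −sin φ sin λ, cos φ), giving ΔN = -158.675 + 33.013 − 451.293 = -576.96 m.
Horizontal magnitude = √(ΔE² + ΔN²) = √(290.97² + (-576.96)²) = 646.18 m.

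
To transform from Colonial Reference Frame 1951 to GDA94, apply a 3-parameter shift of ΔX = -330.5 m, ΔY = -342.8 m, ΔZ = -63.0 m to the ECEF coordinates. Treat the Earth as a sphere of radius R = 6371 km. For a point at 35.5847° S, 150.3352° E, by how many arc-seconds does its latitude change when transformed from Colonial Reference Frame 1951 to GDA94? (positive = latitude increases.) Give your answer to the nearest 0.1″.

sin φ = -0.581906, cos φ = 0.813256, sin λ = 0.494925, cos λ = -0.868936.
North component: ΔN = −sin φ cos λ·ΔX − sin φ sin λ·ΔY + cos φ·ΔZ = −(-0.581906)(-0.868936)(-330.5) − (-0.581906)(0.494925)(-342.8) + (0.813256)(-63.0) = 17.15 m.
1° of latitude spans πR/180 = 111195 m, so Δφ = 17.15 / 111195 × 3600 = 0.555″.

Δφ = 0.6″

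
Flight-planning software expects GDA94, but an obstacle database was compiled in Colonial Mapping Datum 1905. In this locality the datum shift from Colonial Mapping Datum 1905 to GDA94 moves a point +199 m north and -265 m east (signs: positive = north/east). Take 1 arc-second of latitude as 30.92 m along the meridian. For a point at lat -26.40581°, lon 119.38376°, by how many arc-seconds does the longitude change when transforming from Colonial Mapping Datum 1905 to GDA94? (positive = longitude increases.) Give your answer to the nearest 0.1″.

Δλ = -9.6″

At latitude -26.40581°, cos φ = 0.895667.
1″ of longitude at this latitude = 30.92 × cos φ = 27.6940 m, so Δλ = -265.0 / 27.6940 = -9.569″.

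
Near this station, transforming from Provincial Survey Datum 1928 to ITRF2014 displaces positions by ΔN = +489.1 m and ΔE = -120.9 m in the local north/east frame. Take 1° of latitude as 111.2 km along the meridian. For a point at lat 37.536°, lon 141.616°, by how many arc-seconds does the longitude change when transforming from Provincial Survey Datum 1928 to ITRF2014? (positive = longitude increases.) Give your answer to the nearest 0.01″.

At latitude 37.536°, cos φ = 0.792971.
1° of longitude at this latitude = 111.2 × cos φ = 88.18 km, so Δλ = -120.9 / 88178.3 = -0.0013711° = -4.936″.

Δλ = -4.94″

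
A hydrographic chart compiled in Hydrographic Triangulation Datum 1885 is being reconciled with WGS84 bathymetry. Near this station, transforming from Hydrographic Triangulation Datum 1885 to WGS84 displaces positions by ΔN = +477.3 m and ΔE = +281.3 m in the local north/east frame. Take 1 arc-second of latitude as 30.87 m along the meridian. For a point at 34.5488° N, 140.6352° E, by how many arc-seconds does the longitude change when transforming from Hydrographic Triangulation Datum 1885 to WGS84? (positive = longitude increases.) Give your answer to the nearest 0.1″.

Δλ = 11.1″

At latitude 34.5488°, cos φ = 0.823643.
1″ of longitude at this latitude = 30.87 × cos φ = 25.4259 m, so Δλ = 281.3 / 25.4259 = 11.064″.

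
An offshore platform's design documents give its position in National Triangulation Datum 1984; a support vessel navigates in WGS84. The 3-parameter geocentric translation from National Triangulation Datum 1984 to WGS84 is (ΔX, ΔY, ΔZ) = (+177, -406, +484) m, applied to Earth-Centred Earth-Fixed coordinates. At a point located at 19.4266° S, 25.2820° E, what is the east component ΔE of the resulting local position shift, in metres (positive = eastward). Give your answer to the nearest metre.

The local east axis at (φ, λ) is (−sin λ, cos λ, 0), so ΔE = −sin(25.2820°)·177 + cos(25.2820°)·(-406) = -442.70 m.

ΔE = -443 m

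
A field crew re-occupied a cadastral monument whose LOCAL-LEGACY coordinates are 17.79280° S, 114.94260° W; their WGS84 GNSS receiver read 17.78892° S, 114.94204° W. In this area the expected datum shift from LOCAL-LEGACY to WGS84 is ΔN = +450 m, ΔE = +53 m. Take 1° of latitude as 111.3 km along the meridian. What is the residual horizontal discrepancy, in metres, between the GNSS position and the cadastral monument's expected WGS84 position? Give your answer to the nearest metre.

19 m

Observed coordinate differences: Δφ = +0.00388°, Δλ = +0.00056°.
Converting to metres (1° lat = 111300 m, cos φ = 0.952168): observed ΔN = 431.8 m, observed ΔE = 59.3 m.
Subtracting the expected shift leaves a residual of 431.8 − (450) = -18.2 m north and 59.3 − (53) = 6.3 m east.
Residual distance = √((-18.2)² + 6.3²) = 19.2 m.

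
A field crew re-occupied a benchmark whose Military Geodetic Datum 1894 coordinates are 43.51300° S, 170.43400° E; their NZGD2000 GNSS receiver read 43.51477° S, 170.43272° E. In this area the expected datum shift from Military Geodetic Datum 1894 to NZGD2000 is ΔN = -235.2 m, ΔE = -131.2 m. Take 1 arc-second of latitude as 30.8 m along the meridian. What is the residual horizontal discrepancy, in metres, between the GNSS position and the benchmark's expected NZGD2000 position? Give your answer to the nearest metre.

48 m

Observed coordinate differences: Δφ = -0.00177°, Δλ = -0.00128°.
Converting to metres (1° lat = 110880 m, cos φ = 0.725218): observed ΔN = -196.3 m, observed ΔE = -102.9 m.
Subtracting the expected shift leaves a residual of -196.3 − (-235.2) = 38.9 m north and -102.9 − (-131.2) = 28.3 m east.
Residual distance = √(38.9² + 28.3²) = 48.1 m.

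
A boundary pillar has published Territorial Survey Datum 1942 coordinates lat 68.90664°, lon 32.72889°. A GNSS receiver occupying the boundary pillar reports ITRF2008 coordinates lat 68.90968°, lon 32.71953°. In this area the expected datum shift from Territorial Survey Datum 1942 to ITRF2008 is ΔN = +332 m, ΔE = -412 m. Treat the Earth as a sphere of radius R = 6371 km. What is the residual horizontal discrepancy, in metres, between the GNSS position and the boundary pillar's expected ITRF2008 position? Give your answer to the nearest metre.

Observed coordinate differences: Δφ = +0.00304°, Δλ = -0.00936°.
Converting to metres (1° lat = 111195 m, cos φ = 0.359889): observed ΔN = 338.0 m, observed ΔE = -374.6 m.
Subtracting the expected shift leaves a residual of 338.0 − (332) = 6.0 m north and -374.6 − (-412) = 37.4 m east.
Residual distance = √(6.0² + 37.4²) = 37.9 m.

38 m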